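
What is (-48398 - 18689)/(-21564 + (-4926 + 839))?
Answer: 67087/25651 ≈ 2.6154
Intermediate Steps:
(-48398 - 18689)/(-21564 + (-4926 + 839)) = -67087/(-21564 - 4087) = -67087/(-25651) = -67087*(-1/25651) = 67087/25651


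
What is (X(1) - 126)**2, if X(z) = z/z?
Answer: 15625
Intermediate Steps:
X(z) = 1
(X(1) - 126)**2 = (1 - 126)**2 = (-125)**2 = 15625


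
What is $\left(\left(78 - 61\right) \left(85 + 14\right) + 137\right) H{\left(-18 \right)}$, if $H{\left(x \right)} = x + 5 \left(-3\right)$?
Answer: $-60060$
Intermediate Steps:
$H{\left(x \right)} = -15 + x$ ($H{\left(x \right)} = x - 15 = -15 + x$)
$\left(\left(78 - 61\right) \left(85 + 14\right) + 137\right) H{\left(-18 \right)} = \left(\left(78 - 61\right) \left(85 + 14\right) + 137\right) \left(-15 - 18\right) = \left(17 \cdot 99 + 137\right) \left(-33\right) = \left(1683 + 137\right) \left(-33\right) = 1820 \left(-33\right) = -60060$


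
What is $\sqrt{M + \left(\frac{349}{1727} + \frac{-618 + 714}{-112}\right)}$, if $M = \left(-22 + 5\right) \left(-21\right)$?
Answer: $\frac{\sqrt{52077647006}}{12089} \approx 18.877$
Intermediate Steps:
$M = 357$ ($M = \left(-17\right) \left(-21\right) = 357$)
$\sqrt{M + \left(\frac{349}{1727} + \frac{-618 + 714}{-112}\right)} = \sqrt{357 + \left(\frac{349}{1727} + \frac{-618 + 714}{-112}\right)} = \sqrt{357 + \left(349 \cdot \frac{1}{1727} + 96 \left(- \frac{1}{112}\right)\right)} = \sqrt{357 + \left(\frac{349}{1727} - \frac{6}{7}\right)} = \sqrt{357 - \frac{7919}{12089}} = \sqrt{\frac{4307854}{12089}} = \frac{\sqrt{52077647006}}{12089}$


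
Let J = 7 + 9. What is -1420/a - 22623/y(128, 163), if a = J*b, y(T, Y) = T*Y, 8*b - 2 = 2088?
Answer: -6209551/4360576 ≈ -1.4240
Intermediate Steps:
b = 1045/4 (b = 1/4 + (1/8)*2088 = 1/4 + 261 = 1045/4 ≈ 261.25)
J = 16
a = 4180 (a = 16*(1045/4) = 4180)
-1420/a - 22623/y(128, 163) = -1420/4180 - 22623/(128*163) = -1420*1/4180 - 22623/20864 = -71/209 - 22623*1/20864 = -71/209 - 22623/20864 = -6209551/4360576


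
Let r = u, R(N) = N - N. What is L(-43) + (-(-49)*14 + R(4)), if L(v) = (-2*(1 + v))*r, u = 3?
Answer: 938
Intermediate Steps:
R(N) = 0
r = 3
L(v) = -6 - 6*v (L(v) = -2*(1 + v)*3 = (-2 - 2*v)*3 = -6 - 6*v)
L(-43) + (-(-49)*14 + R(4)) = (-6 - 6*(-43)) + (-(-49)*14 + 0) = (-6 + 258) + (-49*(-14) + 0) = 252 + (686 + 0) = 252 + 686 = 938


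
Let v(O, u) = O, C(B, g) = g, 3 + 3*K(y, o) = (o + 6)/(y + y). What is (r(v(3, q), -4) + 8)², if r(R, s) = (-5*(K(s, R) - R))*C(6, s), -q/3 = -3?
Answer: 25281/4 ≈ 6320.3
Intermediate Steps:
q = 9 (q = -3*(-3) = 9)
K(y, o) = -1 + (6 + o)/(6*y) (K(y, o) = -1 + ((o + 6)/(y + y))/3 = -1 + ((6 + o)/((2*y)))/3 = -1 + ((6 + o)*(1/(2*y)))/3 = -1 + ((6 + o)/(2*y))/3 = -1 + (6 + o)/(6*y))
r(R, s) = s*(5*R - 5*(1 - s + R/6)/s) (r(R, s) = (-5*((1 - s + R/6)/s - R))*s = (-5*(-R + (1 - s + R/6)/s))*s = (5*R - 5*(1 - s + R/6)/s)*s = s*(5*R - 5*(1 - s + R/6)/s))
(r(v(3, q), -4) + 8)² = ((-5 + 5*(-4) - ⅚*3 + 5*3*(-4)) + 8)² = ((-5 - 20 - 5/2 - 60) + 8)² = (-175/2 + 8)² = (-159/2)² = 25281/4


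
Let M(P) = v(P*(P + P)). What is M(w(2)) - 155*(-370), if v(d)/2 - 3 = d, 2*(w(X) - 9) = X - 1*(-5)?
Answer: 57981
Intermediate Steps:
w(X) = 23/2 + X/2 (w(X) = 9 + (X - 1*(-5))/2 = 9 + (X + 5)/2 = 9 + (5 + X)/2 = 9 + (5/2 + X/2) = 23/2 + X/2)
v(d) = 6 + 2*d
M(P) = 6 + 4*P² (M(P) = 6 + 2*(P*(P + P)) = 6 + 2*(P*(2*P)) = 6 + 2*(2*P²) = 6 + 4*P²)
M(w(2)) - 155*(-370) = (6 + 4*(23/2 + (½)*2)²) - 155*(-370) = (6 + 4*(23/2 + 1)²) + 57350 = (6 + 4*(25/2)²) + 57350 = (6 + 4*(625/4)) + 57350 = (6 + 625) + 57350 = 631 + 57350 = 57981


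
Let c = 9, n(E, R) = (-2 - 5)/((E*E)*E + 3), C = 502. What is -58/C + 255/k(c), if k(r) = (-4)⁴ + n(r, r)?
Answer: 8283499/9406727 ≈ 0.88059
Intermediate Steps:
n(E, R) = -7/(3 + E³) (n(E, R) = -7/(E²*E + 3) = -7/(E³ + 3) = -7/(3 + E³))
k(r) = 256 - 7/(3 + r³) (k(r) = (-4)⁴ - 7/(3 + r³) = 256 - 7/(3 + r³))
-58/C + 255/k(c) = -58/502 + 255/(((761 + 256*9³)/(3 + 9³))) = -58*1/502 + 255/(((761 + 256*729)/(3 + 729))) = -29/251 + 255/(((761 + 186624)/732)) = -29/251 + 255/(((1/732)*187385)) = -29/251 + 255/(187385/732) = -29/251 + 255*(732/187385) = -29/251 + 37332/37477 = 8283499/9406727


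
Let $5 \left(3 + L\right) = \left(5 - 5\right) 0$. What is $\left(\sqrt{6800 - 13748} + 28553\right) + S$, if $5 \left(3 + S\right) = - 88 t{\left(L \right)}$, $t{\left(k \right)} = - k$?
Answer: $\frac{142486}{5} + 6 i \sqrt{193} \approx 28497.0 + 83.355 i$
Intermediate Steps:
$L = -3$ ($L = -3 + \frac{\left(5 - 5\right) 0}{5} = -3 + \frac{0 \cdot 0}{5} = -3 + \frac{1}{5} \cdot 0 = -3 + 0 = -3$)
$S = - \frac{279}{5}$ ($S = -3 + \frac{\left(-88\right) \left(\left(-1\right) \left(-3\right)\right)}{5} = -3 + \frac{\left(-88\right) 3}{5} = -3 + \frac{1}{5} \left(-264\right) = -3 - \frac{264}{5} = - \frac{279}{5} \approx -55.8$)
$\left(\sqrt{6800 - 13748} + 28553\right) + S = \left(\sqrt{6800 - 13748} + 28553\right) - \frac{279}{5} = \left(\sqrt{-6948} + 28553\right) - \frac{279}{5} = \left(6 i \sqrt{193} + 28553\right) - \frac{279}{5} = \left(28553 + 6 i \sqrt{193}\right) - \frac{279}{5} = \frac{142486}{5} + 6 i \sqrt{193}$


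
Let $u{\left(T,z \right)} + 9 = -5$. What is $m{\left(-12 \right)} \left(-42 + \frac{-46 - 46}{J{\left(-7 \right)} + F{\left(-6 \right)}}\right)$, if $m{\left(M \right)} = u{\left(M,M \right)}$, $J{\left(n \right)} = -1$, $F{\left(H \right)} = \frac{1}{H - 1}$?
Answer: $-539$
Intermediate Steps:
$F{\left(H \right)} = \frac{1}{-1 + H}$
$u{\left(T,z \right)} = -14$ ($u{\left(T,z \right)} = -9 - 5 = -14$)
$m{\left(M \right)} = -14$
$m{\left(-12 \right)} \left(-42 + \frac{-46 - 46}{J{\left(-7 \right)} + F{\left(-6 \right)}}\right) = - 14 \left(-42 + \frac{-46 - 46}{-1 + \frac{1}{-1 - 6}}\right) = - 14 \left(-42 - \frac{92}{-1 + \frac{1}{-7}}\right) = - 14 \left(-42 - \frac{92}{-1 - \frac{1}{7}}\right) = - 14 \left(-42 - \frac{92}{- \frac{8}{7}}\right) = - 14 \left(-42 - - \frac{161}{2}\right) = - 14 \left(-42 + \frac{161}{2}\right) = \left(-14\right) \frac{77}{2} = -539$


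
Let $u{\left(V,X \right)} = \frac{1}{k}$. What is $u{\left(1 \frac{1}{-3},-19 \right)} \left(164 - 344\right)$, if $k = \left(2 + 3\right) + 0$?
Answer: $-36$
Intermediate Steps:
$k = 5$ ($k = 5 + 0 = 5$)
$u{\left(V,X \right)} = \frac{1}{5}$
$u{\left(1 \frac{1}{-3},-19 \right)} \left(164 - 344\right) = \frac{164 - 344}{5} = \frac{1}{5} \left(-180\right) = -36$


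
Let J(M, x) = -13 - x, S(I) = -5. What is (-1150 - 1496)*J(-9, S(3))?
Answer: 21168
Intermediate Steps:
(-1150 - 1496)*J(-9, S(3)) = (-1150 - 1496)*(-13 - 1*(-5)) = -2646*(-13 + 5) = -2646*(-8) = 21168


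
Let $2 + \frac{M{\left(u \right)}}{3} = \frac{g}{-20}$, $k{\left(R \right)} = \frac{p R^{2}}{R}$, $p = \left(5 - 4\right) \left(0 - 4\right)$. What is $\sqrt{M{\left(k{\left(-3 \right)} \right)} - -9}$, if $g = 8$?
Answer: $\frac{3 \sqrt{5}}{5} \approx 1.3416$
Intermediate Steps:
$p = -4$ ($p = 1 \left(-4\right) = -4$)
$k{\left(R \right)} = - 4 R$ ($k{\left(R \right)} = \frac{\left(-4\right) R^{2}}{R} = - 4 R$)
$M{\left(u \right)} = - \frac{36}{5}$ ($M{\left(u \right)} = -6 + 3 \frac{8}{-20} = -6 + 3 \cdot 8 \left(- \frac{1}{20}\right) = -6 + 3 \left(- \frac{2}{5}\right) = -6 - \frac{6}{5} = - \frac{36}{5}$)
$\sqrt{M{\left(k{\left(-3 \right)} \right)} - -9} = \sqrt{- \frac{36}{5} - -9} = \sqrt{- \frac{36}{5} + 9} = \sqrt{\frac{9}{5}} = \frac{3 \sqrt{5}}{5}$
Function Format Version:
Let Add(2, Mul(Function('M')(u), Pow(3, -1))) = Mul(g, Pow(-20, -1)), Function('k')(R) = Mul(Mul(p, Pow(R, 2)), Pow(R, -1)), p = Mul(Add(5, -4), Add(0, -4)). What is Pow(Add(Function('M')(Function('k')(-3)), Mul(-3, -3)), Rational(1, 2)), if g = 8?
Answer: Mul(Rational(3, 5), Pow(5, Rational(1, 2))) ≈ 1.3416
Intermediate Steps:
p = -4 (p = Mul(1, -4) = -4)
Function('k')(R) = Mul(-4, R) (Function('k')(R) = Mul(Mul(-4, Pow(R, 2)), Pow(R, -1)) = Mul(-4, R))
Function('M')(u) = Rational(-36, 5) (Function('M')(u) = Add(-6, Mul(3, Mul(8, Pow(-20, -1)))) = Add(-6, Mul(3, Mul(8, Rational(-1, 20)))) = Add(-6, Mul(3, Rational(-2, 5))) = Add(-6, Rational(-6, 5)) = Rational(-36, 5))
Pow(Add(Function('M')(Function('k')(-3)), Mul(-3, -3)), Rational(1, 2)) = Pow(Add(Rational(-36, 5), Mul(-3, -3)), Rational(1, 2)) = Pow(Add(Rational(-36, 5), 9), Rational(1, 2)) = Pow(Rational(9, 5), Rational(1, 2)) = Mul(Rational(3, 5), Pow(5, Rational(1, 2)))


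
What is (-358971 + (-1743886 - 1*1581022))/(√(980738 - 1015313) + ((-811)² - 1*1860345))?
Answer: 4430321298496/1446304519951 + 18419395*I*√1383/1446304519951 ≈ 3.0632 + 0.00047362*I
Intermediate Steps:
(-358971 + (-1743886 - 1*1581022))/(√(980738 - 1015313) + ((-811)² - 1*1860345)) = (-358971 + (-1743886 - 1581022))/(√(-34575) + (657721 - 1860345)) = (-358971 - 3324908)/(5*I*√1383 - 1202624) = -3683879/(-1202624 + 5*I*√1383)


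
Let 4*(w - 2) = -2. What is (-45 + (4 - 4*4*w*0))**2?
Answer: 1681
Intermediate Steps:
w = 3/2 (w = 2 + (1/4)*(-2) = 2 - 1/2 = 3/2 ≈ 1.5000)
(-45 + (4 - 4*4*w*0))**2 = (-45 + (4 - 4*4*(3/2)*0))**2 = (-45 + (4 - 24*0))**2 = (-45 + (4 - 4*0))**2 = (-45 + (4 + 0))**2 = (-45 + 4)**2 = (-41)**2 = 1681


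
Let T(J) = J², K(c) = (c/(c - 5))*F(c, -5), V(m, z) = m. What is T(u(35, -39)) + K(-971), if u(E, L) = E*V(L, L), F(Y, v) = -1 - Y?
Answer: 909724735/488 ≈ 1.8642e+6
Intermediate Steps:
u(E, L) = E*L
K(c) = c*(-1 - c)/(-5 + c) (K(c) = (c/(c - 5))*(-1 - c) = (c/(-5 + c))*(-1 - c) = c*(-1 - c)/(-5 + c))
T(u(35, -39)) + K(-971) = (35*(-39))² - 1*(-971)*(1 - 971)/(-5 - 971) = (-1365)² - 1*(-971)*(-970)/(-976) = 1863225 - 1*(-971)*(-1/976)*(-970) = 1863225 + 470935/488 = 909724735/488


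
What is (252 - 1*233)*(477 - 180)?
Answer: 5643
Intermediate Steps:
(252 - 1*233)*(477 - 180) = (252 - 233)*297 = 19*297 = 5643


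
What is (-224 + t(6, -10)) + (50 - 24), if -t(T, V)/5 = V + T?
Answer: -178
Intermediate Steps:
t(T, V) = -5*T - 5*V (t(T, V) = -5*(V + T) = -5*(T + V) = -5*T - 5*V)
(-224 + t(6, -10)) + (50 - 24) = (-224 + (-5*6 - 5*(-10))) + (50 - 24) = (-224 + (-30 + 50)) + 26 = (-224 + 20) + 26 = -204 + 26 = -178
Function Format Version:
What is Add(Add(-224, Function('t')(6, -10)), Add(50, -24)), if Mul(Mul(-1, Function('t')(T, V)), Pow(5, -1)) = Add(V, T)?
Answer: -178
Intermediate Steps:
Function('t')(T, V) = Add(Mul(-5, T), Mul(-5, V)) (Function('t')(T, V) = Mul(-5, Add(V, T)) = Mul(-5, Add(T, V)) = Add(Mul(-5, T), Mul(-5, V)))
Add(Add(-224, Function('t')(6, -10)), Add(50, -24)) = Add(Add(-224, Add(Mul(-5, 6), Mul(-5, -10))), Add(50, -24)) = Add(Add(-224, Add(-30, 50)), 26) = Add(Add(-224, 20), 26) = Add(-204, 26) = -178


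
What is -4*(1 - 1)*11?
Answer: 0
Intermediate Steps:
-4*(1 - 1)*11 = -4*0*11 = 0*11 = 0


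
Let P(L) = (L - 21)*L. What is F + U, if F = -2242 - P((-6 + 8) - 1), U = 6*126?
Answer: -1466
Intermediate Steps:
P(L) = L*(-21 + L) (P(L) = (-21 + L)*L = L*(-21 + L))
U = 756
F = -2222 (F = -2242 - ((-6 + 8) - 1)*(-21 + ((-6 + 8) - 1)) = -2242 - (2 - 1)*(-21 + (2 - 1)) = -2242 - (-21 + 1) = -2242 - (-20) = -2242 - 1*(-20) = -2242 + 20 = -2222)
F + U = -2222 + 756 = -1466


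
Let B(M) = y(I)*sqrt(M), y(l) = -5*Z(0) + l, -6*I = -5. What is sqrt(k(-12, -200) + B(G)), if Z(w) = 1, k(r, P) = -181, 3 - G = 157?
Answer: sqrt(-6516 - 150*I*sqrt(154))/6 ≈ 1.9027 - 13.588*I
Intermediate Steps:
I = 5/6 (I = -1/6*(-5) = 5/6 ≈ 0.83333)
G = -154 (G = 3 - 1*157 = 3 - 157 = -154)
y(l) = -5 + l (y(l) = -5*1 + l = -5 + l)
B(M) = -25*sqrt(M)/6 (B(M) = (-5 + 5/6)*sqrt(M) = -25*sqrt(M)/6)
sqrt(k(-12, -200) + B(G)) = sqrt(-181 - 25*I*sqrt(154)/6)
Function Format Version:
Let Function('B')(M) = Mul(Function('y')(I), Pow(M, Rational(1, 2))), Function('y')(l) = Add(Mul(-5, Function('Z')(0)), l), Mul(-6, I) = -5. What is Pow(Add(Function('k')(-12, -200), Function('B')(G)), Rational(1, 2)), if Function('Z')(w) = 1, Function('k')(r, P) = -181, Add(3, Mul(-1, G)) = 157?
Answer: Mul(Rational(1, 6), Pow(Add(-6516, Mul(-150, I, Pow(154, Rational(1, 2)))), Rational(1, 2))) ≈ Add(1.9027, Mul(-13.588, I))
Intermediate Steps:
I = Rational(5, 6) (I = Mul(Rational(-1, 6), -5) = Rational(5, 6) ≈ 0.83333)
G = -154 (G = Add(3, Mul(-1, 157)) = Add(3, -157) = -154)
Function('y')(l) = Add(-5, l) (Function('y')(l) = Add(Mul(-5, 1), l) = Add(-5, l))
Function('B')(M) = Mul(Rational(-25, 6), Pow(M, Rational(1, 2))) (Function('B')(M) = Mul(Add(-5, Rational(5, 6)), Pow(M, Rational(1, 2))) = Mul(Rational(-25, 6), Pow(M, Rational(1, 2))))
Pow(Add(Function('k')(-12, -200), Function('B')(G)), Rational(1, 2)) = Pow(Add(-181, Mul(Rational(-25, 6), Pow(-154, Rational(1, 2)))), Rational(1, 2)) = Pow(Add(-181, Mul(Rational(-25, 6), Mul(I, Pow(154, Rational(1, 2))))), Rational(1, 2)) = Pow(Add(-181, Mul(Rational(-25, 6), I, Pow(154, Rational(1, 2)))), Rational(1, 2))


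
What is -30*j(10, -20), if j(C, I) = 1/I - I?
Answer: -1197/2 ≈ -598.50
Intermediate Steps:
j(C, I) = 1/I - I
-30*j(10, -20) = -30*(1/(-20) - 1*(-20)) = -30*(-1/20 + 20) = -30*399/20 = -1197/2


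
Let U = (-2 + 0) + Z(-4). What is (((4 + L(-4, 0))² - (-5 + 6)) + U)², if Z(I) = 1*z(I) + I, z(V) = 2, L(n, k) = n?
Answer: 25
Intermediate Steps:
Z(I) = 2 + I (Z(I) = 1*2 + I = 2 + I)
U = -4 (U = (-2 + 0) + (2 - 4) = -2 - 2 = -4)
(((4 + L(-4, 0))² - (-5 + 6)) + U)² = (((4 - 4)² - (-5 + 6)) - 4)² = ((0² - 1*1) - 4)² = ((0 - 1) - 4)² = (-1 - 4)² = (-5)² = 25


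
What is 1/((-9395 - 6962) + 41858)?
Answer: 1/25501 ≈ 3.9214e-5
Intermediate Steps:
1/((-9395 - 6962) + 41858) = 1/(-16357 + 41858) = 1/25501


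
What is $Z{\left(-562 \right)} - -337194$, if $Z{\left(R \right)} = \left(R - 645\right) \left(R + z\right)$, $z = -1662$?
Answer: $3021562$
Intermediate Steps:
$Z{\left(R \right)} = \left(-1662 + R\right) \left(-645 + R\right)$ ($Z{\left(R \right)} = \left(R - 645\right) \left(R - 1662\right) = \left(-645 + R\right) \left(-1662 + R\right) = \left(-1662 + R\right) \left(-645 + R\right)$)
$Z{\left(-562 \right)} - -337194 = \left(1071990 + \left(-562\right)^{2} - -1296534\right) - -337194 = \left(1071990 + 315844 + 1296534\right) + 337194 = 2684368 + 337194 = 3021562$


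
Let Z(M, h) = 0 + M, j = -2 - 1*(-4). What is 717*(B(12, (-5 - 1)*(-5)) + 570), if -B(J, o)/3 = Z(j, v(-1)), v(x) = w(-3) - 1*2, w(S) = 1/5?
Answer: 404388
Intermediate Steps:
w(S) = 1/5
v(x) = -9/5 (v(x) = 1/5 - 1*2 = 1/5 - 2 = -9/5)
j = 2 (j = -2 + 4 = 2)
Z(M, h) = M
B(J, o) = -6 (B(J, o) = -3*2 = -6)
717*(B(12, (-5 - 1)*(-5)) + 570) = 717*(-6 + 570) = 717*564 = 404388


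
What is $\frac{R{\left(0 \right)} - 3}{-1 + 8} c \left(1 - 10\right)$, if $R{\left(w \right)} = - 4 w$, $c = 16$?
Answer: $\frac{432}{7} \approx 61.714$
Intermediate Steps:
$\frac{R{\left(0 \right)} - 3}{-1 + 8} c \left(1 - 10\right) = \frac{\left(-4\right) 0 - 3}{-1 + 8} \cdot 16 \left(1 - 10\right) = \frac{0 - 3}{7} \cdot 16 \left(1 - 10\right) = \left(-3\right) \frac{1}{7} \cdot 16 \left(-9\right) = \left(- \frac{3}{7}\right) 16 \left(-9\right) = \left(- \frac{48}{7}\right) \left(-9\right) = \frac{432}{7}$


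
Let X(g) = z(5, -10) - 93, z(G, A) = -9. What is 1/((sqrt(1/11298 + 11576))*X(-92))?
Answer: -sqrt(1477616262402)/13340136198 ≈ -9.1121e-5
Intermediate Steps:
X(g) = -102 (X(g) = -9 - 93 = -102)
1/((sqrt(1/11298 + 11576))*X(-92)) = 1/(sqrt(1/11298 + 11576)*(-102)) = -1/102/sqrt(1/11298 + 11576) = -1/102/sqrt(130785649/11298) = -1/102/(sqrt(1477616262402)/11298) = (sqrt(1477616262402)/130785649)*(-1/102) = -sqrt(1477616262402)/13340136198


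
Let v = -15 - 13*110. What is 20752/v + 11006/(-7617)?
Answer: -173971654/11006565 ≈ -15.806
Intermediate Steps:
v = -1445 (v = -15 - 1430 = -1445)
20752/v + 11006/(-7617) = 20752/(-1445) + 11006/(-7617) = 20752*(-1/1445) + 11006*(-1/7617) = -20752/1445 - 11006/7617 = -173971654/11006565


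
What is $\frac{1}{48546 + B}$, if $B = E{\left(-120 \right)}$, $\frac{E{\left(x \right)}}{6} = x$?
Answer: $\frac{1}{47826} \approx 2.0909 \cdot 10^{-5}$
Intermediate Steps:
$E{\left(x \right)} = 6 x$
$B = -720$ ($B = 6 \left(-120\right) = -720$)
$\frac{1}{48546 + B} = \frac{1}{48546 - 720} = \frac{1}{47826}$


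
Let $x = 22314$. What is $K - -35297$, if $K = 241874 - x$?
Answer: $254857$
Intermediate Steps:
$K = 219560$ ($K = 241874 - 22314 = 219560$)
$K - -35297 = 219560 - -35297 = 219560 + 35297 = 254857$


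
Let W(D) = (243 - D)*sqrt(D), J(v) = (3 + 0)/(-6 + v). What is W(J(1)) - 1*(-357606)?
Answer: 357606 + 1218*I*sqrt(15)/25 ≈ 3.5761e+5 + 188.69*I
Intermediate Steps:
J(v) = 3/(-6 + v)
W(D) = sqrt(D)*(243 - D)
W(J(1)) - 1*(-357606) = sqrt(3/(-6 + 1))*(243 - 3/(-6 + 1)) - 1*(-357606) = sqrt(3/(-5))*(243 - 3/(-5)) + 357606 = sqrt(3*(-1/5))*(243 - 3*(-1)/5) + 357606 = sqrt(-3/5)*(243 - 1*(-3/5)) + 357606 = (I*sqrt(15)/5)*(243 + 3/5) + 357606 = (I*sqrt(15)/5)*(1218/5) + 357606 = 1218*I*sqrt(15)/25 + 357606 = 357606 + 1218*I*sqrt(15)/25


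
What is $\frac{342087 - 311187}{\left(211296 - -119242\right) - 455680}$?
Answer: $- \frac{5150}{20857} \approx -0.24692$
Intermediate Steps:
$\frac{342087 - 311187}{\left(211296 - -119242\right) - 455680} = \frac{30900}{\left(211296 + 119242\right) - 455680} = \frac{30900}{330538 - 455680} = \frac{30900}{-125142} = 30900 \left(- \frac{1}{125142}\right) = - \frac{5150}{20857}$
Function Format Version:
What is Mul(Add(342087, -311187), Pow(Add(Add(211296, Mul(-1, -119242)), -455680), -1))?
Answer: Rational(-5150, 20857) ≈ -0.24692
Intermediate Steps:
Mul(Add(342087, -311187), Pow(Add(Add(211296, Mul(-1, -119242)), -455680), -1)) = Mul(30900, Pow(Add(Add(211296, 119242), -455680), -1)) = Mul(30900, Pow(Add(330538, -455680), -1)) = Mul(30900, Pow(-125142, -1)) = Mul(30900, Rational(-1, 125142)) = Rational(-5150, 20857)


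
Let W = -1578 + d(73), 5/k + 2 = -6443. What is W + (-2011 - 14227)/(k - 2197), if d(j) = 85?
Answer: -2103573340/1415967 ≈ -1485.6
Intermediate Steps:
k = -1/1289 (k = 5/(-2 - 6443) = 5/(-6445) = 5*(-1/6445) = -1/1289 ≈ -0.00077580)
W = -1493 (W = -1578 + 85 = -1493)
W + (-2011 - 14227)/(k - 2197) = -1493 + (-2011 - 14227)/(-1/1289 - 2197) = -1493 - 16238/(-2831934/1289) = -1493 - 16238*(-1289/2831934) = -1493 + 10465391/1415967 = -2103573340/1415967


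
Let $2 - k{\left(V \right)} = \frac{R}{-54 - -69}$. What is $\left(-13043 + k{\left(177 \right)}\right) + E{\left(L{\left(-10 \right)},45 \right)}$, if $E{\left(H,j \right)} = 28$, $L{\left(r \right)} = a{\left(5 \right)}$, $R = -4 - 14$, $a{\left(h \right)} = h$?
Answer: $- \frac{65059}{5} \approx -13012.0$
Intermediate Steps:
$R = -18$ ($R = -4 - 14 = -18$)
$L{\left(r \right)} = 5$
$k{\left(V \right)} = \frac{16}{5}$ ($k{\left(V \right)} = 2 - - \frac{18}{-54 - -69} = 2 - - \frac{18}{-54 + 69} = 2 - - \frac{18}{15} = 2 - \left(-18\right) \frac{1}{15} = 2 - - \frac{6}{5} = 2 + \frac{6}{5} = \frac{16}{5}$)
$\left(-13043 + k{\left(177 \right)}\right) + E{\left(L{\left(-10 \right)},45 \right)} = \left(-13043 + \frac{16}{5}\right) + 28 = - \frac{65199}{5} + 28 = - \frac{65059}{5}$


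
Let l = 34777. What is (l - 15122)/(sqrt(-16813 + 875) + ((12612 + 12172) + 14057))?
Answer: 763419855/1508639219 - 19655*I*sqrt(15938)/1508639219 ≈ 0.50603 - 0.0016448*I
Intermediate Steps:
(l - 15122)/(sqrt(-16813 + 875) + ((12612 + 12172) + 14057)) = (34777 - 15122)/(sqrt(-16813 + 875) + ((12612 + 12172) + 14057)) = 19655/(sqrt(-15938) + (24784 + 14057)) = 19655/(I*sqrt(15938) + 38841) = 19655/(38841 + I*sqrt(15938))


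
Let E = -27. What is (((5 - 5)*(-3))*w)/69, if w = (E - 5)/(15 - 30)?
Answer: 0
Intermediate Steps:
w = 32/15 (w = (-27 - 5)/(15 - 30) = -32/(-15) = -32*(-1/15) = 32/15 ≈ 2.1333)
(((5 - 5)*(-3))*w)/69 = (((5 - 5)*(-3))*(32/15))/69 = ((0*(-3))*(32/15))*(1/69) = (0*(32/15))*(1/69) = 0*(1/69) = 0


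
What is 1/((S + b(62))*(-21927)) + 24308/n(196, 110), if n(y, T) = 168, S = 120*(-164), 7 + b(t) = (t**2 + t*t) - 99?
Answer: 44779530144/309484987 ≈ 144.69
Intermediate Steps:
b(t) = -106 + 2*t**2 (b(t) = -7 + ((t**2 + t*t) - 99) = -7 + ((t**2 + t**2) - 99) = -7 + (2*t**2 - 99) = -7 + (-99 + 2*t**2) = -106 + 2*t**2)
S = -19680
1/((S + b(62))*(-21927)) + 24308/n(196, 110) = 1/(-19680 + (-106 + 2*62**2)*(-21927)) + 24308/168 = -1/21927/(-19680 + (-106 + 2*3844)) + 24308*(1/168) = -1/21927/(-19680 + (-106 + 7688)) + 6077/42 = -1/21927/(-19680 + 7582) + 6077/42 = -1/21927/(-12098) + 6077/42 = -1/12098*(-1/21927) + 6077/42 = 1/265272846 + 6077/42 = 44779530144/309484987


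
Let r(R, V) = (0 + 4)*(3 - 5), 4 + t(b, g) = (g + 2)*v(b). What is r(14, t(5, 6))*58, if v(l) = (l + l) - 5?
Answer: -464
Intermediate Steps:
v(l) = -5 + 2*l (v(l) = 2*l - 5 = -5 + 2*l)
t(b, g) = -4 + (-5 + 2*b)*(2 + g) (t(b, g) = -4 + (g + 2)*(-5 + 2*b) = -4 + (2 + g)*(-5 + 2*b) = -4 + (-5 + 2*b)*(2 + g))
r(R, V) = -8 (r(R, V) = 4*(-2) = -8)
r(14, t(5, 6))*58 = -8*58 = -464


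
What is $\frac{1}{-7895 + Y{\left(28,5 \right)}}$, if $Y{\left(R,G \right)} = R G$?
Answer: $- \frac{1}{7755} \approx -0.00012895$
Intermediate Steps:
$Y{\left(R,G \right)} = G R$
$\frac{1}{-7895 + Y{\left(28,5 \right)}} = \frac{1}{-7895 + 5 \cdot 28} = \frac{1}{-7895 + 140} = \frac{1}{-7755} = - \frac{1}{7755}$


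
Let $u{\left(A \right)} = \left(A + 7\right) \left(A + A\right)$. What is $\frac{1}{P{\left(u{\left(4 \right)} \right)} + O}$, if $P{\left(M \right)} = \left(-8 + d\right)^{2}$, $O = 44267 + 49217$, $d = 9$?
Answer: $\frac{1}{93485} \approx 1.0697 \cdot 10^{-5}$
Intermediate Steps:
$O = 93484$
$u{\left(A \right)} = 2 A \left(7 + A\right)$ ($u{\left(A \right)} = \left(7 + A\right) 2 A = 2 A \left(7 + A\right)$)
$P{\left(M \right)} = 1$ ($P{\left(M \right)} = \left(-8 + 9\right)^{2} = 1^{2} = 1$)
$\frac{1}{P{\left(u{\left(4 \right)} \right)} + O} = \frac{1}{1 + 93484} = \frac{1}{93485}$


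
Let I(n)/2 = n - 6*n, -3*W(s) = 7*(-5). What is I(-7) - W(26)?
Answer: 175/3 ≈ 58.333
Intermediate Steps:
W(s) = 35/3 (W(s) = -7*(-5)/3 = -⅓*(-35) = 35/3)
I(n) = -10*n (I(n) = 2*(n - 6*n) = 2*(-5*n) = -10*n)
I(-7) - W(26) = -10*(-7) - 1*35/3 = 70 - 35/3 = 175/3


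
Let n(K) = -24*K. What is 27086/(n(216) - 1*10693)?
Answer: -27086/15877 ≈ -1.7060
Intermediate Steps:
27086/(n(216) - 1*10693) = 27086/(-24*216 - 1*10693) = 27086/(-5184 - 10693) = 27086/(-15877) = 27086*(-1/15877) = -27086/15877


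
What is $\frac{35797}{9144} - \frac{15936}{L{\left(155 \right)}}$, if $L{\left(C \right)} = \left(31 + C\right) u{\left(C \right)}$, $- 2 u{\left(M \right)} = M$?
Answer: $\frac{220577513}{43936920} \approx 5.0203$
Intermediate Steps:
$u{\left(M \right)} = - \frac{M}{2}$
$L{\left(C \right)} = - \frac{C \left(31 + C\right)}{2}$ ($L{\left(C \right)} = \left(31 + C\right) \left(- \frac{C}{2}\right) = - \frac{C \left(31 + C\right)}{2}$)
$\frac{35797}{9144} - \frac{15936}{L{\left(155 \right)}} = \frac{35797}{9144} - \frac{15936}{\left(- \frac{1}{2}\right) 155 \left(31 + 155\right)} = 35797 \cdot \frac{1}{9144} - \frac{15936}{\left(- \frac{1}{2}\right) 155 \cdot 186} = \frac{35797}{9144} - \frac{15936}{-14415} = \frac{35797}{9144} - - \frac{5312}{4805} = \frac{35797}{9144} + \frac{5312}{4805} = \frac{220577513}{43936920}$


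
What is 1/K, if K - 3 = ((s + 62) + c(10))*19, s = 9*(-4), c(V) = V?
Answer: 1/687 ≈ 0.0014556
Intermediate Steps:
s = -36
K = 687 (K = 3 + ((-36 + 62) + 10)*19 = 3 + (26 + 10)*19 = 3 + 36*19 = 3 + 684 = 687)
1/K = 1/687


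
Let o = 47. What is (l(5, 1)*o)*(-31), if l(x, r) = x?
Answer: -7285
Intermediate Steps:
(l(5, 1)*o)*(-31) = (5*47)*(-31) = 235*(-31) = -7285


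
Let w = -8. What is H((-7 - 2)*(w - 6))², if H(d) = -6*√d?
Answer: 4536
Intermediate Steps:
H((-7 - 2)*(w - 6))² = (-6*3*√14)² = (-18*√14)² = 4536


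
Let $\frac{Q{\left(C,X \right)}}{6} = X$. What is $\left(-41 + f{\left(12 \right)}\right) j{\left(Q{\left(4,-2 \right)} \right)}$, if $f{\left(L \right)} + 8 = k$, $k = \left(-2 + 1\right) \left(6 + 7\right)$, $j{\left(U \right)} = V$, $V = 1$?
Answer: $-62$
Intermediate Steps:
$Q{\left(C,X \right)} = 6 X$
$j{\left(U \right)} = 1$
$k = -13$ ($k = \left(-1\right) 13 = -13$)
$f{\left(L \right)} = -21$ ($f{\left(L \right)} = -8 - 13 = -21$)
$\left(-41 + f{\left(12 \right)}\right) j{\left(Q{\left(4,-2 \right)} \right)} = \left(-41 - 21\right) 1 = \left(-62\right) 1 = -62$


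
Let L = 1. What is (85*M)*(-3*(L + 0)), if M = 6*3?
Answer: -4590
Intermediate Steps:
M = 18
(85*M)*(-3*(L + 0)) = (85*18)*(-3*(1 + 0)) = 1530*(-3*1) = 1530*(-3) = -4590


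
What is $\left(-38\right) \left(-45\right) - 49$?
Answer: $1661$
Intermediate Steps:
$\left(-38\right) \left(-45\right) - 49 = 1710 - 49 = 1661$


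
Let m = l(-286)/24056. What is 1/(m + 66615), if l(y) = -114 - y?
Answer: 6014/400622653 ≈ 1.5012e-5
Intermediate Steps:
m = 43/6014 (m = (-114 - 1*(-286))/24056 = (-114 + 286)*(1/24056) = 172*(1/24056) = 43/6014 ≈ 0.0071500)
1/(m + 66615) = 1/(43/6014 + 66615) = 1/(400622653/6014) = 6014/400622653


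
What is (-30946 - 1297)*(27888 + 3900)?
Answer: -1024940484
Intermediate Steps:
(-30946 - 1297)*(27888 + 3900) = -32243*31788 = -1024940484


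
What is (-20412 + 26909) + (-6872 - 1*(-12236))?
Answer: 11861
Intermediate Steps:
(-20412 + 26909) + (-6872 - 1*(-12236)) = 6497 + (-6872 + 12236) = 6497 + 5364 = 11861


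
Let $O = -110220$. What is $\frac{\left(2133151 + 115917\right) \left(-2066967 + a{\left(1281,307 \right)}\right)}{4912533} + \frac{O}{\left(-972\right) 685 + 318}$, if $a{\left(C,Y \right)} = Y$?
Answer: $- \frac{515548655759999750}{544883422761} \approx -9.4616 \cdot 10^{5}$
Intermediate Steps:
$\frac{\left(2133151 + 115917\right) \left(-2066967 + a{\left(1281,307 \right)}\right)}{4912533} + \frac{O}{\left(-972\right) 685 + 318} = \frac{\left(2133151 + 115917\right) \left(-2066967 + 307\right)}{4912533} - \frac{110220}{\left(-972\right) 685 + 318} = 2249068 \left(-2066660\right) \frac{1}{4912533} - \frac{110220}{-665820 + 318} = \left(-4648058872880\right) \frac{1}{4912533} - \frac{110220}{-665502} = - \frac{4648058872880}{4912533} - - \frac{18370}{110917} = - \frac{4648058872880}{4912533} + \frac{18370}{110917} = - \frac{515548655759999750}{544883422761}$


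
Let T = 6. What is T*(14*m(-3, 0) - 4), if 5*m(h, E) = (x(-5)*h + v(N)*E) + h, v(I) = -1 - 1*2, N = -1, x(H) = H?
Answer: 888/5 ≈ 177.60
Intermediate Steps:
v(I) = -3 (v(I) = -1 - 2 = -3)
m(h, E) = -4*h/5 - 3*E/5 (m(h, E) = ((-5*h - 3*E) + h)/5 = (-4*h - 3*E)/5 = -4*h/5 - 3*E/5)
T*(14*m(-3, 0) - 4) = 6*(14*(-4/5*(-3) - 3/5*0) - 4) = 6*(14*(12/5 + 0) - 4) = 6*(14*(12/5) - 4) = 6*(168/5 - 4) = 6*(148/5) = 888/5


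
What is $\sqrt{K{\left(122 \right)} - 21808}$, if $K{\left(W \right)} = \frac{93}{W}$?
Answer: $\frac{i \sqrt{324578926}}{122} \approx 147.67 i$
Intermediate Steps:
$\sqrt{K{\left(122 \right)} - 21808} = \sqrt{\frac{93}{122} - 21808} = \sqrt{- \frac{2660483}{122}} = \frac{i \sqrt{324578926}}{122}$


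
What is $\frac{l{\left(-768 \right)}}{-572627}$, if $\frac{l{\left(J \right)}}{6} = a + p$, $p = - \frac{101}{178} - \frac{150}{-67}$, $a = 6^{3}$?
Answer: $- \frac{7787847}{3414574801} \approx -0.0022808$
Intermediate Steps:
$a = 216$
$p = \frac{19933}{11926}$ ($p = \left(-101\right) \frac{1}{178} - - \frac{150}{67} = - \frac{101}{178} + \frac{150}{67} = \frac{19933}{11926} \approx 1.6714$)
$l{\left(J \right)} = \frac{7787847}{5963}$ ($l{\left(J \right)} = 6 \left(216 + \frac{19933}{11926}\right) = 6 \cdot \frac{2595949}{11926} = \frac{7787847}{5963}$)
$\frac{l{\left(-768 \right)}}{-572627} = \frac{7787847}{5963 \left(-572627\right)} = \frac{7787847}{5963} \left(- \frac{1}{572627}\right) = - \frac{7787847}{3414574801}$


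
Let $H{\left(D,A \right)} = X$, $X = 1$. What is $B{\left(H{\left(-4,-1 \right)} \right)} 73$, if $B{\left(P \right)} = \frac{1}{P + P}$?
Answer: $\frac{73}{2} \approx 36.5$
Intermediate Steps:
$H{\left(D,A \right)} = 1$
$B{\left(P \right)} = \frac{1}{2 P}$
$B{\left(H{\left(-4,-1 \right)} \right)} 73 = \frac{1}{2 \cdot 1} \cdot 73 = \frac{1}{2} \cdot 1 \cdot 73 = \frac{1}{2} \cdot 73 = \frac{73}{2}$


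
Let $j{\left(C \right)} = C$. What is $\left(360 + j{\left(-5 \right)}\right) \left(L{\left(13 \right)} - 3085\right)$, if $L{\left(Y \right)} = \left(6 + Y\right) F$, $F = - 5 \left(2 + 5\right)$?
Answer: $-1331250$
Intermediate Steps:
$F = -35$ ($F = \left(-5\right) 7 = -35$)
$L{\left(Y \right)} = -210 - 35 Y$ ($L{\left(Y \right)} = \left(6 + Y\right) \left(-35\right) = -210 - 35 Y$)
$\left(360 + j{\left(-5 \right)}\right) \left(L{\left(13 \right)} - 3085\right) = \left(360 - 5\right) \left(\left(-210 - 455\right) - 3085\right) = 355 \left(\left(-210 - 455\right) - 3085\right) = 355 \left(-665 - 3085\right) = 355 \left(-3750\right) = -1331250$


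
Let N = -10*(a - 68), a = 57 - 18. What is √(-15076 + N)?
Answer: I*√14786 ≈ 121.6*I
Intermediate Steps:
a = 39
N = 290 (N = -10*(39 - 68) = -10*(-29) = 290)
√(-15076 + N) = √(-15076 + 290) = √(-14786) = I*√14786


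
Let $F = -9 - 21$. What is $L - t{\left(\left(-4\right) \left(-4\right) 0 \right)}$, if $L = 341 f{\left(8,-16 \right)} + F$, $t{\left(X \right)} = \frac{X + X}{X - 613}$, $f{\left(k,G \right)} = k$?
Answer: $2698$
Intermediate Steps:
$F = -30$ ($F = -9 - 21 = -30$)
$t{\left(X \right)} = \frac{2 X}{-613 + X}$
$L = 2698$ ($L = 341 \cdot 8 - 30 = 2728 - 30 = 2698$)
$L - t{\left(\left(-4\right) \left(-4\right) 0 \right)} = 2698 - \frac{2 \left(-4\right) \left(-4\right) 0}{-613 + \left(-4\right) \left(-4\right) 0} = 2698 - \frac{2 \cdot 16 \cdot 0}{-613 + 16 \cdot 0} = 2698 - 2 \cdot 0 \frac{1}{-613 + 0} = 2698 - 2 \cdot 0 \frac{1}{-613} = 2698 - 2 \cdot 0 \left(- \frac{1}{613}\right) = 2698 - 0 = 2698 + 0 = 2698$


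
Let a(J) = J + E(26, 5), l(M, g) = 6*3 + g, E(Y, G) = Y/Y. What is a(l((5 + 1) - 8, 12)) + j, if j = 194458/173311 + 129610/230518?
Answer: 652889682996/19975652549 ≈ 32.684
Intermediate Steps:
E(Y, G) = 1
l(M, g) = 18 + g
j = 33644453977/19975652549 (j = 194458*(1/173311) + 129610*(1/230518) = 194458/173311 + 64805/115259 = 33644453977/19975652549 ≈ 1.6843)
a(J) = 1 + J (a(J) = J + 1 = 1 + J)
a(l((5 + 1) - 8, 12)) + j = (1 + (18 + 12)) + 33644453977/19975652549 = (1 + 30) + 33644453977/19975652549 = 31 + 33644453977/19975652549 = 652889682996/19975652549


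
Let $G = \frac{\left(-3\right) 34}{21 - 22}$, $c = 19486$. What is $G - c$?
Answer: $-19384$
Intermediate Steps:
$G = 102$ ($G = - \frac{102}{-1} = \left(-102\right) \left(-1\right) = 102$)
$G - c = 102 - 19486 = -19384$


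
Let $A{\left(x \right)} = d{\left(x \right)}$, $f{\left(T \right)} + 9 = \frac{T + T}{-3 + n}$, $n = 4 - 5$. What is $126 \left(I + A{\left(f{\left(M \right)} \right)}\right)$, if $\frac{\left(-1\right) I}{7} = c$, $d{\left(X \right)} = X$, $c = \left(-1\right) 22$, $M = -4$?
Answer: $18522$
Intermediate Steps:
$n = -1$
$f{\left(T \right)} = -9 - \frac{T}{2}$ ($f{\left(T \right)} = -9 + \frac{T + T}{-3 - 1} = -9 + \frac{2 T}{-4} = -9 + 2 T \left(- \frac{1}{4}\right) = -9 - \frac{T}{2}$)
$c = -22$
$A{\left(x \right)} = x$
$I = 154$ ($I = \left(-7\right) \left(-22\right) = 154$)
$126 \left(I + A{\left(f{\left(M \right)} \right)}\right) = 126 \left(154 - 7\right) = 126 \cdot 147 = 18522$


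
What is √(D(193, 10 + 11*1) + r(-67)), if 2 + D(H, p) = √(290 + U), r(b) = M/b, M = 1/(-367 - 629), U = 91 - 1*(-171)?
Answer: √(-2226563229 + 2226579912*√138)/33366 ≈ 4.6362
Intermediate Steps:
U = 262 (U = 91 + 171 = 262)
M = -1/996 (M = 1/(-996) = -1/996 ≈ -0.0010040)
r(b) = -1/(996*b)
D(H, p) = -2 + 2*√138 (D(H, p) = -2 + √(290 + 262) = -2 + √552 = -2 + 2*√138)
√(D(193, 10 + 11*1) + r(-67)) = √((-2 + 2*√138) - 1/996/(-67)) = √((-2 + 2*√138) - 1/996*(-1/67)) = √((-2 + 2*√138) + 1/66732) = √(-133463/66732 + 2*√138)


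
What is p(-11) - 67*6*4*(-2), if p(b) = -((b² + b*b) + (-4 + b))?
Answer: 2989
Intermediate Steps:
p(b) = 4 - b - 2*b² (p(b) = -((b² + b²) + (-4 + b)) = -(2*b² + (-4 + b)) = -(-4 + b + 2*b²) = 4 - b - 2*b²)
p(-11) - 67*6*4*(-2) = (4 - 1*(-11) - 2*(-11)²) - 67*6*4*(-2) = (4 + 11 - 2*121) - 1608*(-2) = (4 + 11 - 242) - 67*(-48) = -227 + 3216 = 2989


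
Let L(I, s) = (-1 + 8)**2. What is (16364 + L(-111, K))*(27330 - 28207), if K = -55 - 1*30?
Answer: -14394201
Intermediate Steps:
K = -85 (K = -55 - 30 = -85)
L(I, s) = 49 (L(I, s) = 7**2 = 49)
(16364 + L(-111, K))*(27330 - 28207) = (16364 + 49)*(27330 - 28207) = 16413*(-877) = -14394201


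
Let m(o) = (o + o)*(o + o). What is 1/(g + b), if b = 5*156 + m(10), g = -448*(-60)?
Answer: 1/28060 ≈ 3.5638e-5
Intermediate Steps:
m(o) = 4*o**2 (m(o) = (2*o)*(2*o) = 4*o**2)
g = 26880
b = 1180 (b = 5*156 + 4*10**2 = 780 + 4*100 = 780 + 400 = 1180)
1/(g + b) = 1/(26880 + 1180) = 1/28060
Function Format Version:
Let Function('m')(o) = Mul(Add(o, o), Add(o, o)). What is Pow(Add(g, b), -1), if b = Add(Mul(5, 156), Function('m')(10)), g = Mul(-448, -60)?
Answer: Rational(1, 28060) ≈ 3.5638e-5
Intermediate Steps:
Function('m')(o) = Mul(4, Pow(o, 2)) (Function('m')(o) = Mul(Mul(2, o), Mul(2, o)) = Mul(4, Pow(o, 2)))
g = 26880
b = 1180 (b = Add(Mul(5, 156), Mul(4, Pow(10, 2))) = Add(780, Mul(4, 100)) = Add(780, 400) = 1180)
Pow(Add(g, b), -1) = Pow(Add(26880, 1180), -1) = Pow(28060, -1) = Rational(1, 28060)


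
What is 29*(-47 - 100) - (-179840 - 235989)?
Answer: 411566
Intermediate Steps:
29*(-47 - 100) - (-179840 - 235989) = 29*(-147) - 1*(-415829) = -4263 + 415829 = 411566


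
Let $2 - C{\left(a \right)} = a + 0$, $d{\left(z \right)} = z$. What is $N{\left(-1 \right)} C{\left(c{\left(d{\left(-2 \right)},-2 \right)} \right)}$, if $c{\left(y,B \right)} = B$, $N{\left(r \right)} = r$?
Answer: $-4$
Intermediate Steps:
$C{\left(a \right)} = 2 - a$ ($C{\left(a \right)} = 2 - \left(a + 0\right) = 2 - a$)
$N{\left(-1 \right)} C{\left(c{\left(d{\left(-2 \right)},-2 \right)} \right)} = - (2 - -2) = - (2 + 2) = \left(-1\right) 4 = -4$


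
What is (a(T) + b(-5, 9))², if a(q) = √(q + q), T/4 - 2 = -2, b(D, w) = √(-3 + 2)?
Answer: -1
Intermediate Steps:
b(D, w) = I (b(D, w) = √(-1) = I)
T = 0 (T = 8 + 4*(-2) = 8 - 8 = 0)
a(q) = √2*√q (a(q) = √(2*q) = √2*√q)
(a(T) + b(-5, 9))² = (√2*√0 + I)² = (√2*0 + I)² = (0 + I)² = I² = -1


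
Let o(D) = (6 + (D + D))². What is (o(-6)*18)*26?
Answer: 16848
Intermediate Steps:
o(D) = (6 + 2*D)²
(o(-6)*18)*26 = ((4*(3 - 6)²)*18)*26 = ((4*(-3)²)*18)*26 = ((4*9)*18)*26 = (36*18)*26 = 648*26 = 16848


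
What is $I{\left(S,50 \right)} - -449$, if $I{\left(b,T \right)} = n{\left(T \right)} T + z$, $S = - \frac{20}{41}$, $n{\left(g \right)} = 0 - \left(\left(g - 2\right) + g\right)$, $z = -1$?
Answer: $-4452$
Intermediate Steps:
$n{\left(g \right)} = 2 - 2 g$ ($n{\left(g \right)} = 0 - \left(\left(-2 + g\right) + g\right) = 0 - \left(-2 + 2 g\right) = 2 - 2 g$)
$S = - \frac{20}{41}$ ($S = \left(-20\right) \frac{1}{41} = - \frac{20}{41} \approx -0.4878$)
$I{\left(b,T \right)} = -1 + T \left(2 - 2 T\right)$ ($I{\left(b,T \right)} = \left(2 - 2 T\right) T - 1 = T \left(2 - 2 T\right) - 1 = -1 + T \left(2 - 2 T\right)$)
$I{\left(S,50 \right)} - -449 = \left(-1 - 100 \left(-1 + 50\right)\right) - -449 = \left(-1 - 100 \cdot 49\right) + 449 = \left(-1 - 4900\right) + 449 = -4901 + 449 = -4452$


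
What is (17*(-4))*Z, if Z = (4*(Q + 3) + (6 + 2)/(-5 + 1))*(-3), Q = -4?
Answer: -1224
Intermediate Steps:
Z = 18 (Z = (4*(-4 + 3) + (6 + 2)/(-5 + 1))*(-3) = (4*(-1) + 8/(-4))*(-3) = (-4 + 8*(-¼))*(-3) = (-4 - 2)*(-3) = -6*(-3) = 18)
(17*(-4))*Z = (17*(-4))*18 = -68*18 = -1224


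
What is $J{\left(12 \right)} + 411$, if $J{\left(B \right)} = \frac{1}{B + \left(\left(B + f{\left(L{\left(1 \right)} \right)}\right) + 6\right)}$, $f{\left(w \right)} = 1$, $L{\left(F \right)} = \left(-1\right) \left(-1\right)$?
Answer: $\frac{12742}{31} \approx 411.03$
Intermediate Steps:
$L{\left(F \right)} = 1$
$J{\left(B \right)} = \frac{1}{7 + 2 B}$ ($J{\left(B \right)} = \frac{1}{B + \left(\left(B + 1\right) + 6\right)} = \frac{1}{B + \left(\left(1 + B\right) + 6\right)} = \frac{1}{B + \left(7 + B\right)} = \frac{1}{7 + 2 B}$)
$J{\left(12 \right)} + 411 = \frac{1}{7 + 2 \cdot 12} + 411 = \frac{1}{7 + 24} + 411 = \frac{1}{31} + 411 = \frac{12742}{31}$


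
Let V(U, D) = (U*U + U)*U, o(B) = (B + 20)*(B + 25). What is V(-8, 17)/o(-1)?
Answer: -56/57 ≈ -0.98246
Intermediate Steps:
o(B) = (20 + B)*(25 + B)
V(U, D) = U*(U + U²) (V(U, D) = (U² + U)*U = (U + U²)*U = U*(U + U²))
V(-8, 17)/o(-1) = ((-8)²*(1 - 8))/(500 + (-1)² + 45*(-1)) = (64*(-7))/(500 + 1 - 45) = -448/456 = -448*1/456 = -56/57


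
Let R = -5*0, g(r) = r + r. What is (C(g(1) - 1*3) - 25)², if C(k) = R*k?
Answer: 625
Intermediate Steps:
g(r) = 2*r
R = 0
C(k) = 0 (C(k) = 0*k = 0)
(C(g(1) - 1*3) - 25)² = (0 - 25)² = (-25)² = 625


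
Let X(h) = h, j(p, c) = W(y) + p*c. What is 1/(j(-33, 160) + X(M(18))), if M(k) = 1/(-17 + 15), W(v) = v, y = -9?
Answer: -2/10579 ≈ -0.00018905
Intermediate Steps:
M(k) = -½ (M(k) = 1/(-2) = -½)
j(p, c) = -9 + c*p (j(p, c) = -9 + p*c = -9 + c*p)
1/(j(-33, 160) + X(M(18))) = 1/((-9 + 160*(-33)) - ½) = 1/((-9 - 5280) - ½) = 1/(-5289 - ½) = 1/(-10579/2) = -2/10579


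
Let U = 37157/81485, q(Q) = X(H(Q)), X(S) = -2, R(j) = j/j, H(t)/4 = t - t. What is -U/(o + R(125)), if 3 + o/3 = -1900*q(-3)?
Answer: -37157/928277120 ≈ -4.0028e-5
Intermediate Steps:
H(t) = 0 (H(t) = 4*(t - t) = 4*0 = 0)
R(j) = 1
q(Q) = -2
U = 37157/81485 (U = 37157*(1/81485) = 37157/81485 ≈ 0.45600)
o = 11391 (o = -9 + 3*(-1900*(-2)) = -9 + 3*3800 = -9 + 11400 = 11391)
-U/(o + R(125)) = -37157/(81485*(11391 + 1)) = -37157/(81485*11392) = -1*37157/928277120 = -37157/928277120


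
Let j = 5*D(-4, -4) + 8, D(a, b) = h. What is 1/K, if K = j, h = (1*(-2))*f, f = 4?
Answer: -1/32 ≈ -0.031250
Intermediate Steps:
h = -8 (h = (1*(-2))*4 = -2*4 = -8)
D(a, b) = -8
j = -32 (j = 5*(-8) + 8 = -40 + 8 = -32)
K = -32
1/K = 1/(-32) = -1/32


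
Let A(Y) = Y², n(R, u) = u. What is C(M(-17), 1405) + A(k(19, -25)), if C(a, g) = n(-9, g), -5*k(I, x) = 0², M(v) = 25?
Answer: 1405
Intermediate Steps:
k(I, x) = 0 (k(I, x) = -⅕*0² = -⅕*0 = 0)
C(a, g) = g
C(M(-17), 1405) + A(k(19, -25)) = 1405 + 0² = 1405 + 0 = 1405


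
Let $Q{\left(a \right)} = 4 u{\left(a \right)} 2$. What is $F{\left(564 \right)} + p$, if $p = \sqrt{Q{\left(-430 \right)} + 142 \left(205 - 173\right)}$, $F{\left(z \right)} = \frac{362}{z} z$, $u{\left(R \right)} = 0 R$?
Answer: $362 + 8 \sqrt{71} \approx 429.41$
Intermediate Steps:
$u{\left(R \right)} = 0$
$F{\left(z \right)} = 362$
$Q{\left(a \right)} = 0$ ($Q{\left(a \right)} = 4 \cdot 0 \cdot 2 = 0 \cdot 2 = 0$)
$p = 8 \sqrt{71}$ ($p = \sqrt{0 + 142 \left(205 - 173\right)} = \sqrt{0 + 142 \cdot 32} = \sqrt{0 + 4544} = \sqrt{4544} = 8 \sqrt{71} \approx 67.409$)
$F{\left(564 \right)} + p = 362 + 8 \sqrt{71}$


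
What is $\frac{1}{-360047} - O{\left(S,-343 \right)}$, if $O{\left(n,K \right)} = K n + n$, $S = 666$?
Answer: $\frac{82008625283}{360047} \approx 2.2777 \cdot 10^{5}$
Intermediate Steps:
$O{\left(n,K \right)} = n + K n$
$\frac{1}{-360047} - O{\left(S,-343 \right)} = \frac{1}{-360047} - 666 \left(1 - 343\right) = - \frac{1}{360047} - 666 \left(-342\right) = - \frac{1}{360047} - -227772 = - \frac{1}{360047} + 227772 = \frac{82008625283}{360047}$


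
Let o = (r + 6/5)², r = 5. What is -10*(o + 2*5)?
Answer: -2422/5 ≈ -484.40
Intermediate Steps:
o = 961/25 (o = (5 + 6/5)² = (31/5)² = 961/25 ≈ 38.440)
-10*(o + 2*5) = -10*(961/25 + 2*5) = -10*(961/25 + 10) = -10*1211/25 = -2422/5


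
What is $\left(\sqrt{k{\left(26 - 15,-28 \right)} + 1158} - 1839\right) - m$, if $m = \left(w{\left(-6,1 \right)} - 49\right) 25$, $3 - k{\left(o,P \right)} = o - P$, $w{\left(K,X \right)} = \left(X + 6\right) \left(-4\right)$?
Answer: $86 + \sqrt{1122} \approx 119.5$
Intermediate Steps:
$w{\left(K,X \right)} = -24 - 4 X$ ($w{\left(K,X \right)} = \left(6 + X\right) \left(-4\right) = -24 - 4 X$)
$k{\left(o,P \right)} = 3 + P - o$ ($k{\left(o,P \right)} = 3 - \left(o - P\right) = 3 + \left(P - o\right) = 3 + P - o$)
$m = -1925$ ($m = \left(\left(-24 - 4\right) - 49\right) 25 = \left(-28 - 49\right) 25 = \left(-77\right) 25 = -1925$)
$\left(\sqrt{k{\left(26 - 15,-28 \right)} + 1158} - 1839\right) - m = \left(\sqrt{\left(3 - 28 - \left(26 - 15\right)\right) + 1158} - 1839\right) - -1925 = \left(\sqrt{\left(3 - 28 - \left(26 - 15\right)\right) + 1158} - 1839\right) + 1925 = \left(\sqrt{\left(3 - 28 - 11\right) + 1158} - 1839\right) + 1925 = \left(\sqrt{-36 + 1158} - 1839\right) + 1925 = \left(\sqrt{1122} - 1839\right) + 1925 = \left(-1839 + \sqrt{1122}\right) + 1925 = 86 + \sqrt{1122}$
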